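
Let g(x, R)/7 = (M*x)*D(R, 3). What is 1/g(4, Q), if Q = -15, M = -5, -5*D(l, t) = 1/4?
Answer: 1/7 ≈ 0.14286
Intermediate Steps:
D(l, t) = -1/20 (D(l, t) = -1/5/4 = -1/5*1/4 = -1/20)
g(x, R) = 7*x/4 (g(x, R) = 7*(-5*x*(-1/20)) = 7*(x/4) = 7*x/4)
1/g(4, Q) = 1/((7/4)*4) = 1/7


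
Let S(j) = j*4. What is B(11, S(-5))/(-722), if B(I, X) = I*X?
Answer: 110/361 ≈ 0.30471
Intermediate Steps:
S(j) = 4*j
B(11, S(-5))/(-722) = (11*(4*(-5)))/(-722) = (11*(-20))*(-1/722) = -220*(-1/722) = 110/361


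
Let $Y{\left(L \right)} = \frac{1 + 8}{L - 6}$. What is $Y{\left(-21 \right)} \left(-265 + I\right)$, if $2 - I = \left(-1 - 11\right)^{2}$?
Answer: $\frac{407}{3} \approx 135.67$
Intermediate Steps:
$Y{\left(L \right)} = \frac{9}{-6 + L}$
$I = -142$ ($I = 2 - \left(-1 - 11\right)^{2} = 2 - \left(-12\right)^{2} = 2 - 144 = -142$)
$Y{\left(-21 \right)} \left(-265 + I\right) = \frac{9}{-6 - 21} \left(-265 - 142\right) = \frac{9}{-27} \left(-407\right) = 9 \left(- \frac{1}{27}\right) \left(-407\right) = \left(- \frac{1}{3}\right) \left(-407\right) = \frac{407}{3}$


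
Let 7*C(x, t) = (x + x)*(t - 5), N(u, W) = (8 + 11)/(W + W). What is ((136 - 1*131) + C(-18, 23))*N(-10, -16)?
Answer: 11647/224 ≈ 51.996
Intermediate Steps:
N(u, W) = 19/(2*W) (N(u, W) = 19/((2*W)) = 19*(1/(2*W)) = 19/(2*W))
C(x, t) = 2*x*(-5 + t)/7 (C(x, t) = ((x + x)*(t - 5))/7 = ((2*x)*(-5 + t))/7 = (2*x*(-5 + t))/7 = 2*x*(-5 + t)/7)
((136 - 1*131) + C(-18, 23))*N(-10, -16) = ((136 - 1*131) + (2/7)*(-18)*(-5 + 23))*((19/2)/(-16)) = ((136 - 131) + (2/7)*(-18)*18)*((19/2)*(-1/16)) = (5 - 648/7)*(-19/32) = -613/7*(-19/32) = 11647/224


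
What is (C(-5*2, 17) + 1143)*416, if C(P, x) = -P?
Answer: 479648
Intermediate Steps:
(C(-5*2, 17) + 1143)*416 = (-(-5)*2 + 1143)*416 = (-1*(-10) + 1143)*416 = (10 + 1143)*416 = 1153*416 = 479648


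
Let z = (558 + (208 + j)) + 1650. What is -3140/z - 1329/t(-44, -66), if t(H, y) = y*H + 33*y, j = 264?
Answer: -24339/8107 ≈ -3.0022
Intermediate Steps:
t(H, y) = 33*y + H*y (t(H, y) = H*y + 33*y = 33*y + H*y)
z = 2680 (z = (558 + (208 + 264)) + 1650 = (558 + 472) + 1650 = 1030 + 1650 = 2680)
-3140/z - 1329/t(-44, -66) = -3140/2680 - 1329*(-1/(66*(33 - 44))) = -3140*1/2680 - 1329/((-66*(-11))) = -157/134 - 1329/726 = -157/134 - 1329*1/726 = -157/134 - 443/242 = -24339/8107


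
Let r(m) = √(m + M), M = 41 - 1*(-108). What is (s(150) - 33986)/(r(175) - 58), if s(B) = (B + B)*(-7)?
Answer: 18043/20 ≈ 902.15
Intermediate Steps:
M = 149 (M = 41 + 108 = 149)
r(m) = √(149 + m) (r(m) = √(m + 149) = √(149 + m))
s(B) = -14*B (s(B) = (2*B)*(-7) = -14*B)
(s(150) - 33986)/(r(175) - 58) = (-14*150 - 33986)/(√(149 + 175) - 58) = (-2100 - 33986)/(√324 - 58) = -36086/(18 - 58) = -36086/(-40) = -36086*(-1/40) = 18043/20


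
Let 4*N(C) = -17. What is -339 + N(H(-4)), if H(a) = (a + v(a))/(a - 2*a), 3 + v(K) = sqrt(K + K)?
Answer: -1373/4 ≈ -343.25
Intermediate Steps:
v(K) = -3 + sqrt(2)*sqrt(K) (v(K) = -3 + sqrt(K + K) = -3 + sqrt(2*K) = -3 + sqrt(2)*sqrt(K))
H(a) = -(-3 + a + sqrt(2)*sqrt(a))/a (H(a) = (a + (-3 + sqrt(2)*sqrt(a)))/(a - 2*a) = (-3 + a + sqrt(2)*sqrt(a))/((-a)) = (-3 + a + sqrt(2)*sqrt(a))*(-1/a) = -(-3 + a + sqrt(2)*sqrt(a))/a)
N(C) = -17/4 (N(C) = (1/4)*(-17) = -17/4)
-339 + N(H(-4)) = -339 - 17/4 = -1373/4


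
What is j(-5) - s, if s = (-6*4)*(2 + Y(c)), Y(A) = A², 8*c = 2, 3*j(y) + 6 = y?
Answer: 275/6 ≈ 45.833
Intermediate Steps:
j(y) = -2 + y/3
c = ¼ (c = (⅛)*2 = ¼ ≈ 0.25000)
s = -99/2 (s = (-6*4)*(2 + (¼)²) = -24*(2 + 1/16) = -24*33/16 = -99/2 ≈ -49.500)
j(-5) - s = (-2 + (⅓)*(-5)) - 1*(-99/2) = (-2 - 5/3) + 99/2 = -11/3 + 99/2 = 275/6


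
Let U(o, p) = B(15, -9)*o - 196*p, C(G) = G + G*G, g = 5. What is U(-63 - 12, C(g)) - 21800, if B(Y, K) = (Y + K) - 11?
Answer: -27305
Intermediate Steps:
B(Y, K) = -11 + K + Y (B(Y, K) = (K + Y) - 11 = -11 + K + Y)
C(G) = G + G**2
U(o, p) = -196*p - 5*o (U(o, p) = (-11 - 9 + 15)*o - 196*p = -5*o - 196*p = -196*p - 5*o)
U(-63 - 12, C(g)) - 21800 = (-980*(1 + 5) - 5*(-63 - 12)) - 21800 = (-980*6 - 5*(-75)) - 21800 = (-196*30 + 375) - 21800 = (-5880 + 375) - 21800 = -5505 - 21800 = -27305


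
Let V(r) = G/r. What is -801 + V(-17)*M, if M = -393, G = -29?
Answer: -25014/17 ≈ -1471.4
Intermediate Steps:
V(r) = -29/r
-801 + V(-17)*M = -801 - 29/(-17)*(-393) = -801 - 29*(-1/17)*(-393) = -801 + (29/17)*(-393) = -801 - 11397/17 = -25014/17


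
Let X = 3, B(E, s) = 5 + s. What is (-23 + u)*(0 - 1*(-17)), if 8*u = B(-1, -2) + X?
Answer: -1513/4 ≈ -378.25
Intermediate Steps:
u = ¾ (u = ((5 - 2) + 3)/8 = (3 + 3)/8 = (⅛)*6 = ¾ ≈ 0.75000)
(-23 + u)*(0 - 1*(-17)) = (-23 + ¾)*(0 - 1*(-17)) = -89*(0 + 17)/4 = -89/4*17 = -1513/4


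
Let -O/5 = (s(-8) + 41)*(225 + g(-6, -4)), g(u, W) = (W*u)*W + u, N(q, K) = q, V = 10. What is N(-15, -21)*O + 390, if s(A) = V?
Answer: 470865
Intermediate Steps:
g(u, W) = u + u*W**2 (g(u, W) = u*W**2 + u = u + u*W**2)
s(A) = 10
O = -31365 (O = -5*(10 + 41)*(225 - 6*(1 + (-4)**2)) = -255*(225 - 6*(1 + 16)) = -255*(225 - 6*17) = -255*(225 - 102) = -255*123 = -5*6273 = -31365)
N(-15, -21)*O + 390 = -15*(-31365) + 390 = 470475 + 390 = 470865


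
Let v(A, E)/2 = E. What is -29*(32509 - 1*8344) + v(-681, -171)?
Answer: -701127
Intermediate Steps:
v(A, E) = 2*E
-29*(32509 - 1*8344) + v(-681, -171) = -29*(32509 - 1*8344) + 2*(-171) = -29*(32509 - 8344) - 342 = -29*24165 - 342 = -700785 - 342 = -701127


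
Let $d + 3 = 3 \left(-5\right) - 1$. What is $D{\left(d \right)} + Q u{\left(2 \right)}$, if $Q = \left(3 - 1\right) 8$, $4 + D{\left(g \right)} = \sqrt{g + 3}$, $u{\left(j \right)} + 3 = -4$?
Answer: $-116 + 4 i \approx -116.0 + 4.0 i$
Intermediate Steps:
$u{\left(j \right)} = -7$ ($u{\left(j \right)} = -3 - 4 = -7$)
$d = -19$ ($d = -3 + \left(3 \left(-5\right) - 1\right) = -3 - 16 = -19$)
$D{\left(g \right)} = -4 + \sqrt{3 + g}$ ($D{\left(g \right)} = -4 + \sqrt{g + 3} = -4 + \sqrt{3 + g}$)
$Q = 16$ ($Q = 2 \cdot 8 = 16$)
$D{\left(d \right)} + Q u{\left(2 \right)} = \left(-4 + \sqrt{3 - 19}\right) + 16 \left(-7\right) = \left(-4 + \sqrt{-16}\right) - 112 = \left(-4 + 4 i\right) - 112 = -116 + 4 i$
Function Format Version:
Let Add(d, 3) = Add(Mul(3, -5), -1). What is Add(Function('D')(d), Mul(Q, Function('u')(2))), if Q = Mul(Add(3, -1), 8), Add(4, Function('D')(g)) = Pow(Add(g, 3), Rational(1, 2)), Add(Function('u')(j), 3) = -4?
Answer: Add(-116, Mul(4, I)) ≈ Add(-116.00, Mul(4.0000, I))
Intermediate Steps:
Function('u')(j) = -7 (Function('u')(j) = Add(-3, -4) = -7)
d = -19 (d = Add(-3, Add(Mul(3, -5), -1)) = Add(-3, Add(-15, -1)) = Add(-3, -16) = -19)
Function('D')(g) = Add(-4, Pow(Add(3, g), Rational(1, 2))) (Function('D')(g) = Add(-4, Pow(Add(g, 3), Rational(1, 2))) = Add(-4, Pow(Add(3, g), Rational(1, 2))))
Q = 16 (Q = Mul(2, 8) = 16)
Add(Function('D')(d), Mul(Q, Function('u')(2))) = Add(Add(-4, Pow(Add(3, -19), Rational(1, 2))), Mul(16, -7)) = Add(Add(-4, Pow(-16, Rational(1, 2))), -112) = Add(Add(-4, Mul(4, I)), -112) = Add(-116, Mul(4, I))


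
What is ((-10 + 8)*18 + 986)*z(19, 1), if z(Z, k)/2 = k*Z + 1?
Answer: 38000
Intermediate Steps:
z(Z, k) = 2 + 2*Z*k (z(Z, k) = 2*(k*Z + 1) = 2*(Z*k + 1) = 2*(1 + Z*k) = 2 + 2*Z*k)
((-10 + 8)*18 + 986)*z(19, 1) = ((-10 + 8)*18 + 986)*(2 + 2*19*1) = (-2*18 + 986)*(2 + 38) = (-36 + 986)*40 = 950*40 = 38000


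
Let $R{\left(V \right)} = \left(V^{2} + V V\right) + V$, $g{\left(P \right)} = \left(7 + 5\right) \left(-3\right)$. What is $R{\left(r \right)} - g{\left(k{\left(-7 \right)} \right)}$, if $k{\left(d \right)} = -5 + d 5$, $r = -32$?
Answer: $2052$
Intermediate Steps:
$k{\left(d \right)} = -5 + 5 d$
$g{\left(P \right)} = -36$ ($g{\left(P \right)} = 12 \left(-3\right) = -36$)
$R{\left(V \right)} = V + 2 V^{2}$ ($R{\left(V \right)} = \left(V^{2} + V^{2}\right) + V = 2 V^{2} + V = V + 2 V^{2}$)
$R{\left(r \right)} - g{\left(k{\left(-7 \right)} \right)} = - 32 \left(1 + 2 \left(-32\right)\right) - -36 = - 32 \left(1 - 64\right) + 36 = \left(-32\right) \left(-63\right) + 36 = 2016 + 36 = 2052$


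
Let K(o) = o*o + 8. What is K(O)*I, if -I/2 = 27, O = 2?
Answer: -648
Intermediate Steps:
K(o) = 8 + o² (K(o) = o² + 8 = 8 + o²)
I = -54 (I = -2*27 = -54)
K(O)*I = (8 + 2²)*(-54) = (8 + 4)*(-54) = 12*(-54) = -648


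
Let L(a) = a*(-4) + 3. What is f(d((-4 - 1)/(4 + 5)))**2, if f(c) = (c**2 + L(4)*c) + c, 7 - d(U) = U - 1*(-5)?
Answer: 3822025/6561 ≈ 582.54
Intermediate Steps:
d(U) = 2 - U (d(U) = 7 - (U - 1*(-5)) = 7 - (U + 5) = 7 - (5 + U) = 7 + (-5 - U) = 2 - U)
L(a) = 3 - 4*a (L(a) = -4*a + 3 = 3 - 4*a)
f(c) = c**2 - 12*c (f(c) = (c**2 + (3 - 4*4)*c) + c = (c**2 + (3 - 16)*c) + c = (c**2 - 13*c) + c = c**2 - 12*c)
f(d((-4 - 1)/(4 + 5)))**2 = ((2 - (-4 - 1)/(4 + 5))*(-12 + (2 - (-4 - 1)/(4 + 5))))**2 = ((2 - (-5)/9)*(-12 + (2 - (-5)/9)))**2 = ((2 - 1*(-5/9))*(-12 + (2 - 1*(-5/9))))**2 = ((2 + 5/9)*(-12 + (2 + 5/9)))**2 = (23*(-12 + 23/9)/9)**2 = ((23/9)*(-85/9))**2 = (-1955/81)**2 = 3822025/6561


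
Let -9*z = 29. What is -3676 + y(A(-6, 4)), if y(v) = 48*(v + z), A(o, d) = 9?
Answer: -10196/3 ≈ -3398.7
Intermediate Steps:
z = -29/9 (z = -1/9*29 = -29/9 ≈ -3.2222)
y(v) = -464/3 + 48*v (y(v) = 48*(v - 29/9) = 48*(-29/9 + v) = -464/3 + 48*v)
-3676 + y(A(-6, 4)) = -3676 + (-464/3 + 48*9) = -3676 + (-464/3 + 432) = -3676 + 832/3 = -10196/3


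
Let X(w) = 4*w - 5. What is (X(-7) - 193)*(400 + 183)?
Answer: -131758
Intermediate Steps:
X(w) = -5 + 4*w
(X(-7) - 193)*(400 + 183) = ((-5 + 4*(-7)) - 193)*(400 + 183) = ((-5 - 28) - 193)*583 = (-33 - 193)*583 = -226*583 = -131758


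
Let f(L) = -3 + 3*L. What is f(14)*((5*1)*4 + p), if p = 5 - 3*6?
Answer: 273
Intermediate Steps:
p = -13 (p = 5 - 18 = -13)
f(14)*((5*1)*4 + p) = (-3 + 3*14)*((5*1)*4 - 13) = (-3 + 42)*(5*4 - 13) = 39*(20 - 13) = 39*7 = 273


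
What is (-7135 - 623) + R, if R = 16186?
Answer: 8428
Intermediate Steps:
(-7135 - 623) + R = (-7135 - 623) + 16186 = -7758 + 16186 = 8428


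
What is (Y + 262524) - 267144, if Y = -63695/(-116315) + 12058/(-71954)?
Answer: -3866312175244/836932951 ≈ -4619.6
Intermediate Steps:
Y = 318058376/836932951 (Y = -63695*(-1/116315) + 12058*(-1/71954) = 12739/23263 - 6029/35977 = 318058376/836932951 ≈ 0.38003)
(Y + 262524) - 267144 = (318058376/836932951 + 262524) - 267144 = 219715304086700/836932951 - 267144 = -3866312175244/836932951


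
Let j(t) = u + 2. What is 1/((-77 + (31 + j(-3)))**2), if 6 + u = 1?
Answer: 1/2401 ≈ 0.00041649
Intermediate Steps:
u = -5 (u = -6 + 1 = -5)
j(t) = -3 (j(t) = -5 + 2 = -3)
1/((-77 + (31 + j(-3)))**2) = 1/((-77 + (31 - 3))**2) = 1/((-77 + 28)**2) = 1/((-49)**2) = 1/2401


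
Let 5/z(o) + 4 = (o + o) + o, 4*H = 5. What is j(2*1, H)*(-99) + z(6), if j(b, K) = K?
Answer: -3455/28 ≈ -123.39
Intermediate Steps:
H = 5/4 (H = (1/4)*5 = 5/4 ≈ 1.2500)
z(o) = 5/(-4 + 3*o) (z(o) = 5/(-4 + ((o + o) + o)) = 5/(-4 + (2*o + o)) = 5/(-4 + 3*o))
j(2*1, H)*(-99) + z(6) = (5/4)*(-99) + 5/(-4 + 3*6) = -495/4 + 5/(-4 + 18) = -495/4 + 5/14 = -3455/28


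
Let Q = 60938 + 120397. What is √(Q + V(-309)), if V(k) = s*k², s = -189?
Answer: I*√17864574 ≈ 4226.6*I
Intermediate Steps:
V(k) = -189*k²
Q = 181335
√(Q + V(-309)) = √(181335 - 189*(-309)²) = √(181335 - 189*95481) = √(181335 - 18045909) = √(-17864574) = I*√17864574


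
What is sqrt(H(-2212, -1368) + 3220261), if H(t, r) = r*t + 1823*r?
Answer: sqrt(3752413) ≈ 1937.1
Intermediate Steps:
H(t, r) = 1823*r + r*t
sqrt(H(-2212, -1368) + 3220261) = sqrt(-1368*(1823 - 2212) + 3220261) = sqrt(-1368*(-389) + 3220261) = sqrt(532152 + 3220261) = sqrt(3752413)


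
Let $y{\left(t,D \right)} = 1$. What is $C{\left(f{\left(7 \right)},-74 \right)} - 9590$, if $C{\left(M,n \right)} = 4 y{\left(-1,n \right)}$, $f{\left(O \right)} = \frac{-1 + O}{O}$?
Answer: $-9586$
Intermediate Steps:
$f{\left(O \right)} = \frac{-1 + O}{O}$
$C{\left(M,n \right)} = 4$ ($C{\left(M,n \right)} = 4 \cdot 1 = 4$)
$C{\left(f{\left(7 \right)},-74 \right)} - 9590 = 4 - 9590 = -9586$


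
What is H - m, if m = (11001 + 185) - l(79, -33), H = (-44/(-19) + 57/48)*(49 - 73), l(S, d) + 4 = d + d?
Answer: -430923/38 ≈ -11340.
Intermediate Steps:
l(S, d) = -4 + 2*d (l(S, d) = -4 + (d + d) = -4 + 2*d)
H = -3195/38 (H = (-44*(-1/19) + 57*(1/48))*(-24) = (44/19 + 19/16)*(-24) = (1065/304)*(-24) = -3195/38 ≈ -84.079)
m = 11256 (m = (11001 + 185) - (-4 + 2*(-33)) = 11186 - (-4 - 66) = 11186 - 1*(-70) = 11186 + 70 = 11256)
H - m = -3195/38 - 1*11256 = -3195/38 - 11256 = -430923/38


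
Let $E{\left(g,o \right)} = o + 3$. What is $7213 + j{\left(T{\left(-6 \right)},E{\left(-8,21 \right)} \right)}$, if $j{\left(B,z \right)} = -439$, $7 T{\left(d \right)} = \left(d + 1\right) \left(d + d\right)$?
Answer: $6774$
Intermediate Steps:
$T{\left(d \right)} = \frac{2 d \left(1 + d\right)}{7}$ ($T{\left(d \right)} = \frac{\left(d + 1\right) \left(d + d\right)}{7} = \frac{\left(1 + d\right) 2 d}{7} = \frac{2 d \left(1 + d\right)}{7}$)
$E{\left(g,o \right)} = 3 + o$
$7213 + j{\left(T{\left(-6 \right)},E{\left(-8,21 \right)} \right)} = 7213 - 439 = 6774$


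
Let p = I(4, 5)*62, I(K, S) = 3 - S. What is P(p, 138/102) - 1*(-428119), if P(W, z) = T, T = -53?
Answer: 428066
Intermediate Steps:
p = -124 (p = (3 - 1*5)*62 = (3 - 5)*62 = -2*62 = -124)
P(W, z) = -53
P(p, 138/102) - 1*(-428119) = -53 - 1*(-428119) = -53 + 428119 = 428066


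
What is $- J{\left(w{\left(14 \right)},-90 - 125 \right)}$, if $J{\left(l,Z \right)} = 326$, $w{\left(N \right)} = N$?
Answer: $-326$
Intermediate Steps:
$- J{\left(w{\left(14 \right)},-90 - 125 \right)} = \left(-1\right) 326 = -326$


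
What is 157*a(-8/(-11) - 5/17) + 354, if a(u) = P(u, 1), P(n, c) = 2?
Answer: 668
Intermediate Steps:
a(u) = 2
157*a(-8/(-11) - 5/17) + 354 = 157*2 + 354 = 314 + 354 = 668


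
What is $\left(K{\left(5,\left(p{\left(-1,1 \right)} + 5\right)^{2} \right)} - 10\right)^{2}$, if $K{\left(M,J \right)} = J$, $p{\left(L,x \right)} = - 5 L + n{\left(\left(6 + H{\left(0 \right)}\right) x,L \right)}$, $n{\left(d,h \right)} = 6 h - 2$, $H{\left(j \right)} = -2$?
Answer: $36$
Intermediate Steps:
$n{\left(d,h \right)} = -2 + 6 h$
$p{\left(L,x \right)} = -2 + L$ ($p{\left(L,x \right)} = - 5 L + \left(-2 + 6 L\right) = -2 + L$)
$\left(K{\left(5,\left(p{\left(-1,1 \right)} + 5\right)^{2} \right)} - 10\right)^{2} = \left(\left(\left(-2 - 1\right) + 5\right)^{2} - 10\right)^{2} = \left(\left(-3 + 5\right)^{2} - 10\right)^{2} = \left(2^{2} - 10\right)^{2} = \left(4 - 10\right)^{2} = \left(-6\right)^{2} = 36$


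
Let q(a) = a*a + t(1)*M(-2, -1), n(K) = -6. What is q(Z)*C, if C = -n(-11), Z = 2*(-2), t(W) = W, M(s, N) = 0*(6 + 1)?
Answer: 96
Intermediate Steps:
M(s, N) = 0 (M(s, N) = 0*7 = 0)
Z = -4
C = 6 (C = -1*(-6) = 6)
q(a) = a² (q(a) = a*a + 1*0 = a² + 0 = a²)
q(Z)*C = (-4)²*6 = 16*6 = 96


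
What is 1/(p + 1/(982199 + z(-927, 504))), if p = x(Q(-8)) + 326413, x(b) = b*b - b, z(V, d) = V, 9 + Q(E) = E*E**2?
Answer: 981272/587168633001 ≈ 1.6712e-6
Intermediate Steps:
Q(E) = -9 + E**3 (Q(E) = -9 + E*E**2 = -9 + E**3)
x(b) = b**2 - b
p = 598375 (p = (-9 + (-8)**3)*(-1 + (-9 + (-8)**3)) + 326413 = (-9 - 512)*(-1 + (-9 - 512)) + 326413 = -521*(-1 - 521) + 326413 = -521*(-522) + 326413 = 271962 + 326413 = 598375)
1/(p + 1/(982199 + z(-927, 504))) = 1/(598375 + 1/(982199 - 927)) = 1/(598375 + 1/981272) = 1/(587168633001/981272) = 981272/587168633001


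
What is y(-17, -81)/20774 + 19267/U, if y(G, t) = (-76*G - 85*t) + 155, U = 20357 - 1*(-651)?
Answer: 22126589/16785392 ≈ 1.3182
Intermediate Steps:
U = 21008 (U = 20357 + 651 = 21008)
y(G, t) = 155 - 85*t - 76*G (y(G, t) = (-85*t - 76*G) + 155 = 155 - 85*t - 76*G)
y(-17, -81)/20774 + 19267/U = (155 - 85*(-81) - 76*(-17))/20774 + 19267/21008 = (155 + 6885 + 1292)*(1/20774) + 19267*(1/21008) = 8332*(1/20774) + 19267/21008 = 4166/10387 + 19267/21008 = 22126589/16785392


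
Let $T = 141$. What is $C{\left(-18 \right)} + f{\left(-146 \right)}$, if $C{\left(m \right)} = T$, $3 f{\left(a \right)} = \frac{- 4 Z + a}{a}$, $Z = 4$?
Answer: $\frac{10320}{73} \approx 141.37$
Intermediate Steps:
$f{\left(a \right)} = \frac{-16 + a}{3 a}$ ($f{\left(a \right)} = \frac{\left(\left(-4\right) 4 + a\right) \frac{1}{a}}{3} = \frac{\left(-16 + a\right) \frac{1}{a}}{3} = \frac{\frac{1}{a} \left(-16 + a\right)}{3} = \frac{-16 + a}{3 a}$)
$C{\left(m \right)} = 141$
$C{\left(-18 \right)} + f{\left(-146 \right)} = 141 + \frac{-16 - 146}{3 \left(-146\right)} = 141 + \frac{1}{3} \left(- \frac{1}{146}\right) \left(-162\right) = 141 + \frac{27}{73} = \frac{10320}{73}$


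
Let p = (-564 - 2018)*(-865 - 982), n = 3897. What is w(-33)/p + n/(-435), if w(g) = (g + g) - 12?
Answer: -3097441278/345749165 ≈ -8.9586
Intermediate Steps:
p = 4768954 (p = -2582*(-1847) = 4768954)
w(g) = -12 + 2*g (w(g) = 2*g - 12 = -12 + 2*g)
w(-33)/p + n/(-435) = (-12 + 2*(-33))/4768954 + 3897/(-435) = (-12 - 66)*(1/4768954) + 3897*(-1/435) = -78*1/4768954 - 1299/145 = -39/2384477 - 1299/145 = -3097441278/345749165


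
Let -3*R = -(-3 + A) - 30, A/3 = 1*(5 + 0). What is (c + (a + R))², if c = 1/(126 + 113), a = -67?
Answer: 160427556/57121 ≈ 2808.6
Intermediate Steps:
A = 15 (A = 3*(1*(5 + 0)) = 3*(1*5) = 3*5 = 15)
c = 1/239 ≈ 0.0041841
R = 14 (R = -(-(-3 + 15) - 30)/3 = -(-1*12 - 30)/3 = -(-12 - 30)/3 = -⅓*(-42) = 14)
(c + (a + R))² = (1/239 + (-67 + 14))² = (1/239 - 53)² = (-12666/239)² = 160427556/57121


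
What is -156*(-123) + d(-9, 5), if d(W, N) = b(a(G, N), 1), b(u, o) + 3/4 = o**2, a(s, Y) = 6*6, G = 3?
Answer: 76753/4 ≈ 19188.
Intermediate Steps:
a(s, Y) = 36
b(u, o) = -3/4 + o**2
d(W, N) = 1/4 (d(W, N) = -3/4 + 1**2 = -3/4 + 1 = 1/4)
-156*(-123) + d(-9, 5) = -156*(-123) + 1/4 = 19188 + 1/4 = 76753/4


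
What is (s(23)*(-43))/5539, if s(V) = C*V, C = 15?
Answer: -14835/5539 ≈ -2.6783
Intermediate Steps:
s(V) = 15*V
(s(23)*(-43))/5539 = ((15*23)*(-43))/5539 = (345*(-43))*(1/5539) = -14835*1/5539 = -14835/5539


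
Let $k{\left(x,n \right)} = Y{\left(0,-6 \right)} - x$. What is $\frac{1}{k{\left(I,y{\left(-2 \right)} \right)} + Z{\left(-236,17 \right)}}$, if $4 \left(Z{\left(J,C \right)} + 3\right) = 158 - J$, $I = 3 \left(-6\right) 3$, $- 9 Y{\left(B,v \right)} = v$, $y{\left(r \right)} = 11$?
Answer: $\frac{6}{901} \approx 0.0066593$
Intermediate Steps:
$Y{\left(B,v \right)} = - \frac{v}{9}$
$I = -54$ ($I = \left(-18\right) 3 = -54$)
$Z{\left(J,C \right)} = \frac{73}{2} - \frac{J}{4}$ ($Z{\left(J,C \right)} = -3 + \frac{158 - J}{4} = -3 - \left(- \frac{79}{2} + \frac{J}{4}\right) = \frac{73}{2} - \frac{J}{4}$)
$k{\left(x,n \right)} = \frac{2}{3} - x$ ($k{\left(x,n \right)} = \left(- \frac{1}{9}\right) \left(-6\right) - x = \frac{2}{3} - x$)
$\frac{1}{k{\left(I,y{\left(-2 \right)} \right)} + Z{\left(-236,17 \right)}} = \frac{1}{\left(\frac{2}{3} - -54\right) + \left(\frac{73}{2} - -59\right)} = \frac{1}{\left(\frac{2}{3} + 54\right) + \left(\frac{73}{2} + 59\right)} = \frac{1}{\frac{164}{3} + \frac{191}{2}} = \frac{1}{\frac{901}{6}} = \frac{6}{901}$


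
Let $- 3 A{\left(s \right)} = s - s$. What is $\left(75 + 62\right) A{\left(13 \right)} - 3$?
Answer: $-3$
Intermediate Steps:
$A{\left(s \right)} = 0$ ($A{\left(s \right)} = - \frac{s - s}{3} = \left(- \frac{1}{3}\right) 0 = 0$)
$\left(75 + 62\right) A{\left(13 \right)} - 3 = \left(75 + 62\right) 0 - 3 = 137 \cdot 0 - 3 = 0 - 3 = -3$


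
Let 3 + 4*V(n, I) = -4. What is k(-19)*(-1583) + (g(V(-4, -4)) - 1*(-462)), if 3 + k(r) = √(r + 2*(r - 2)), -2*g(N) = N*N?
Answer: 166703/32 - 1583*I*√61 ≈ 5209.5 - 12364.0*I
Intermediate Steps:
V(n, I) = -7/4 (V(n, I) = -¾ + (¼)*(-4) = -¾ - 1 = -7/4)
g(N) = -N²/2 (g(N) = -N*N/2 = -N²/2)
k(r) = -3 + √(-4 + 3*r) (k(r) = -3 + √(r + 2*(r - 2)) = -3 + √(r + 2*(-2 + r)) = -3 + √(r + (-4 + 2*r)) = -3 + √(-4 + 3*r))
k(-19)*(-1583) + (g(V(-4, -4)) - 1*(-462)) = (-3 + √(-4 + 3*(-19)))*(-1583) + (-(-7/4)²/2 - 1*(-462)) = (-3 + √(-4 - 57))*(-1583) + (-½*49/16 + 462) = (-3 + √(-61))*(-1583) + (-49/32 + 462) = (-3 + I*√61)*(-1583) + 14735/32 = (4749 - 1583*I*√61) + 14735/32 = 166703/32 - 1583*I*√61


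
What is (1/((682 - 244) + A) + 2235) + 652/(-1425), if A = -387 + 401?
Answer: 1439270221/644100 ≈ 2234.5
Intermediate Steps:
A = 14
(1/((682 - 244) + A) + 2235) + 652/(-1425) = (1/((682 - 244) + 14) + 2235) + 652/(-1425) = (1/(438 + 14) + 2235) + 652*(-1/1425) = (1/452 + 2235) - 652/1425 = 1010221/452 - 652/1425 = 1439270221/644100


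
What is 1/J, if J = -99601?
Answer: -1/99601 ≈ -1.0040e-5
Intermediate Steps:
1/J = 1/(-99601) = -1/99601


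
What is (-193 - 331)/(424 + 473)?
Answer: -524/897 ≈ -0.58417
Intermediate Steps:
(-193 - 331)/(424 + 473) = -524/897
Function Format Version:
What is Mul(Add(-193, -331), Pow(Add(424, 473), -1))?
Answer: Rational(-524, 897) ≈ -0.58417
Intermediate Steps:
Mul(Add(-193, -331), Pow(Add(424, 473), -1)) = Mul(-524, Pow(897, -1)) = Mul(-524, Rational(1, 897)) = Rational(-524, 897)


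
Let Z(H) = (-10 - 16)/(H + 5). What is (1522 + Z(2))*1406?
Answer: 14942968/7 ≈ 2.1347e+6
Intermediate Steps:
Z(H) = -26/(5 + H)
(1522 + Z(2))*1406 = (1522 - 26/(5 + 2))*1406 = (1522 - 26/7)*1406 = (10628/7)*1406 = 14942968/7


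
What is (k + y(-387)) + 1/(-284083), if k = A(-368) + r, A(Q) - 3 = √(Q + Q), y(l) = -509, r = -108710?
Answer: -31026408929/284083 + 4*I*√46 ≈ -1.0922e+5 + 27.129*I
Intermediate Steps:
A(Q) = 3 + √2*√Q (A(Q) = 3 + √(Q + Q) = 3 + √(2*Q) = 3 + √2*√Q)
k = -108707 + 4*I*√46 (k = (3 + √2*√(-368)) - 108710 = (3 + √2*(4*I*√23)) - 108710 = (3 + 4*I*√46) - 108710 = -108707 + 4*I*√46 ≈ -1.0871e+5 + 27.129*I)
(k + y(-387)) + 1/(-284083) = ((-108707 + 4*I*√46) - 509) + 1/(-284083) = (-109216 + 4*I*√46) - 1/284083 = -31026408929/284083 + 4*I*√46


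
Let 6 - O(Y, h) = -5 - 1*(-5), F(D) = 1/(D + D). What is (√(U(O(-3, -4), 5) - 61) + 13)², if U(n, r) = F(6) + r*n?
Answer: (78 + I*√1113)²/36 ≈ 138.08 + 144.57*I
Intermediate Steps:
F(D) = 1/(2*D)
O(Y, h) = 6 (O(Y, h) = 6 - (-5 - 1*(-5)) = 6 - (-5 + 5) = 6 - 1*0 = 6 + 0 = 6)
U(n, r) = 1/12 + n*r (U(n, r) = (½)/6 + r*n = (½)*(⅙) + n*r = 1/12 + n*r)
(√(U(O(-3, -4), 5) - 61) + 13)² = (√((1/12 + 6*5) - 61) + 13)² = (√((1/12 + 30) - 61) + 13)² = (√(361/12 - 61) + 13)² = (√(-371/12) + 13)² = (I*√1113/6 + 13)² = (13 + I*√1113/6)²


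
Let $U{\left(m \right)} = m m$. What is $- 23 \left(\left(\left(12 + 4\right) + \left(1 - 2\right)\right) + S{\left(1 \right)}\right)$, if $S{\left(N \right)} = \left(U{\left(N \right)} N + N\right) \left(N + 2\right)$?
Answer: $-483$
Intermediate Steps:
$U{\left(m \right)} = m^{2}$
$S{\left(N \right)} = \left(2 + N\right) \left(N + N^{3}\right)$ ($S{\left(N \right)} = \left(N^{2} N + N\right) \left(N + 2\right) = \left(N^{3} + N\right) \left(2 + N\right) = \left(N + N^{3}\right) \left(2 + N\right) = \left(2 + N\right) \left(N + N^{3}\right)$)
$- 23 \left(\left(\left(12 + 4\right) + \left(1 - 2\right)\right) + S{\left(1 \right)}\right) = - 23 \left(\left(\left(12 + 4\right) + \left(1 - 2\right)\right) + 1 \left(2 + 1 + 1^{3} + 2 \cdot 1^{2}\right)\right) = - 23 \left(\left(16 + \left(1 - 2\right)\right) + 1 \left(2 + 1 + 1 + 2 \cdot 1\right)\right) = - 23 \left(\left(16 - 1\right) + 1 \left(2 + 1 + 1 + 2\right)\right) = - 23 \left(15 + 1 \cdot 6\right) = - 23 \left(15 + 6\right) = \left(-23\right) 21 = -483$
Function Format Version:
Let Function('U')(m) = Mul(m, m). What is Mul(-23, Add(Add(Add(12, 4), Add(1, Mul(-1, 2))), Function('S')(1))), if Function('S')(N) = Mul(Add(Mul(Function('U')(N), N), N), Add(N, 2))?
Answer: -483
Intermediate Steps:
Function('U')(m) = Pow(m, 2)
Function('S')(N) = Mul(Add(2, N), Add(N, Pow(N, 3))) (Function('S')(N) = Mul(Add(Mul(Pow(N, 2), N), N), Add(N, 2)) = Mul(Add(Pow(N, 3), N), Add(2, N)) = Mul(Add(N, Pow(N, 3)), Add(2, N)) = Mul(Add(2, N), Add(N, Pow(N, 3))))
Mul(-23, Add(Add(Add(12, 4), Add(1, Mul(-1, 2))), Function('S')(1))) = Mul(-23, Add(Add(Add(12, 4), Add(1, Mul(-1, 2))), Mul(1, Add(2, 1, Pow(1, 3), Mul(2, Pow(1, 2)))))) = Mul(-23, Add(Add(16, Add(1, -2)), Mul(1, Add(2, 1, 1, Mul(2, 1))))) = Mul(-23, Add(Add(16, -1), Mul(1, Add(2, 1, 1, 2)))) = Mul(-23, Add(15, Mul(1, 6))) = Mul(-23, Add(15, 6)) = Mul(-23, 21) = -483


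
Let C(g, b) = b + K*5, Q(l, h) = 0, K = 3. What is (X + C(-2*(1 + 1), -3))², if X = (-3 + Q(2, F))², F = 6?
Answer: 441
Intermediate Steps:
C(g, b) = 15 + b (C(g, b) = b + 3*5 = b + 15 = 15 + b)
X = 9 (X = (-3 + 0)² = (-3)² = 9)
(X + C(-2*(1 + 1), -3))² = (9 + (15 - 3))² = (9 + 12)² = 21² = 441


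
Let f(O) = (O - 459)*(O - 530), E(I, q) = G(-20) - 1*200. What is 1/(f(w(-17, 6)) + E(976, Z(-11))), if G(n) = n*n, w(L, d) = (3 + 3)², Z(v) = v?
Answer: 1/209162 ≈ 4.7810e-6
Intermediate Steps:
w(L, d) = 36 (w(L, d) = 6² = 36)
G(n) = n²
E(I, q) = 200 (E(I, q) = (-20)² - 1*200 = 400 - 200 = 200)
f(O) = (-530 + O)*(-459 + O) (f(O) = (-459 + O)*(-530 + O) = (-530 + O)*(-459 + O))
1/(f(w(-17, 6)) + E(976, Z(-11))) = 1/((243270 + 36² - 989*36) + 200) = 1/((243270 + 1296 - 35604) + 200) = 1/(208962 + 200) = 1/209162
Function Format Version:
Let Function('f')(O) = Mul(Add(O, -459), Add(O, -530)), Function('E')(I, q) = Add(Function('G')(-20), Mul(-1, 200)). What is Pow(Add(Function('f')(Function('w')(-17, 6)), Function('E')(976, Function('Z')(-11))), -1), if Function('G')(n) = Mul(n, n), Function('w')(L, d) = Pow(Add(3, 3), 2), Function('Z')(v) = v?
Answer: Rational(1, 209162) ≈ 4.7810e-6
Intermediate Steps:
Function('w')(L, d) = 36 (Function('w')(L, d) = Pow(6, 2) = 36)
Function('G')(n) = Pow(n, 2)
Function('E')(I, q) = 200 (Function('E')(I, q) = Add(Pow(-20, 2), Mul(-1, 200)) = Add(400, -200) = 200)
Function('f')(O) = Mul(Add(-530, O), Add(-459, O)) (Function('f')(O) = Mul(Add(-459, O), Add(-530, O)) = Mul(Add(-530, O), Add(-459, O)))
Pow(Add(Function('f')(Function('w')(-17, 6)), Function('E')(976, Function('Z')(-11))), -1) = Pow(Add(Add(243270, Pow(36, 2), Mul(-989, 36)), 200), -1) = Pow(Add(Add(243270, 1296, -35604), 200), -1) = Pow(Add(208962, 200), -1) = Pow(209162, -1) = Rational(1, 209162)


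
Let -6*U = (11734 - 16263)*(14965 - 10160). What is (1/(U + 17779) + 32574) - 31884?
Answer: 15089278116/21868519 ≈ 690.00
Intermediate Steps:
U = 21761845/6 (U = -(11734 - 16263)*(14965 - 10160)/6 = -(-4529)*4805/6 = -1/6*(-21761845) = 21761845/6 ≈ 3.6270e+6)
(1/(U + 17779) + 32574) - 31884 = (1/(21761845/6 + 17779) + 32574) - 31884 = (1/(21868519/6) + 32574) - 31884 = (6/21868519 + 32574) - 31884 = 712345137912/21868519 - 31884 = 15089278116/21868519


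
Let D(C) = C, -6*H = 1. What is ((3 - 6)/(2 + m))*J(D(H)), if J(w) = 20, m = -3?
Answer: 60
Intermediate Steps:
H = -⅙ (H = -⅙*1 = -⅙ ≈ -0.16667)
((3 - 6)/(2 + m))*J(D(H)) = ((3 - 6)/(2 - 3))*20 = -3/(-1)*20 = -3*(-1)*20 = 3*20 = 60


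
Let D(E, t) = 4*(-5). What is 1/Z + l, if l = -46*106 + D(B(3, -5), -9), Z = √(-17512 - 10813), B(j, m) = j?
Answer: -4896 - I*√1133/5665 ≈ -4896.0 - 0.0059418*I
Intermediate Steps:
D(E, t) = -20
Z = 5*I*√1133 (Z = √(-28325) = 5*I*√1133 ≈ 168.3*I)
l = -4896 (l = -46*106 - 20 = -4876 - 20 = -4896)
1/Z + l = 1/(5*I*√1133) - 4896 = -I*√1133/5665 - 4896 = -4896 - I*√1133/5665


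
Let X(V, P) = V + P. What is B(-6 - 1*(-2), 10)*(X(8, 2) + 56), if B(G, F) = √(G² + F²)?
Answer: 132*√29 ≈ 710.84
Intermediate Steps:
X(V, P) = P + V
B(G, F) = √(F² + G²)
B(-6 - 1*(-2), 10)*(X(8, 2) + 56) = √(10² + (-6 - 1*(-2))²)*((2 + 8) + 56) = √(100 + (-6 + 2)²)*(10 + 56) = √(100 + (-4)²)*66 = √(100 + 16)*66 = √116*66 = (2*√29)*66 = 132*√29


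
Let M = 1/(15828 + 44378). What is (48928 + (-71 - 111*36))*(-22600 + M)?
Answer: -61040370826739/60206 ≈ -1.0139e+9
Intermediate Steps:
M = 1/60206 ≈ 1.6610e-5
(48928 + (-71 - 111*36))*(-22600 + M) = (48928 + (-71 - 111*36))*(-22600 + 1/60206) = (48928 + (-71 - 3996))*(-1360655599/60206) = (48928 - 4067)*(-1360655599/60206) = 44861*(-1360655599/60206) = -61040370826739/60206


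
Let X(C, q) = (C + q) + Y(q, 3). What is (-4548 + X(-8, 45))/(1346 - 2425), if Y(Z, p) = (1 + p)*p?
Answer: 4499/1079 ≈ 4.1696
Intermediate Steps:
Y(Z, p) = p*(1 + p)
X(C, q) = 12 + C + q (X(C, q) = (C + q) + 3*(1 + 3) = (C + q) + 3*4 = (C + q) + 12 = 12 + C + q)
(-4548 + X(-8, 45))/(1346 - 2425) = (-4548 + (12 - 8 + 45))/(1346 - 2425) = (-4548 + 49)/(-1079) = -4499*(-1/1079) = 4499/1079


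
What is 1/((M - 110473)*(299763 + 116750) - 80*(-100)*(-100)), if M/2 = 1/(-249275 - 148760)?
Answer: -398035/18315278277557741 ≈ -2.1732e-11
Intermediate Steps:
M = -2/398035 (M = 2/(-249275 - 148760) = 2/(-398035) = 2*(-1/398035) = -2/398035 ≈ -5.0247e-6)
1/((M - 110473)*(299763 + 116750) - 80*(-100)*(-100)) = 1/((-2/398035 - 110473)*(299763 + 116750) - 80*(-100)*(-100)) = 1/(-43972120557/398035*416513 + 8000*(-100)) = 1/(-18314959849557741/398035 - 800000) = 1/(-18315278277557741/398035) = -398035/18315278277557741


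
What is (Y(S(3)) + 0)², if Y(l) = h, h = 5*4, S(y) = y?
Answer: 400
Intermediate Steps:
h = 20
Y(l) = 20
(Y(S(3)) + 0)² = (20 + 0)² = 20² = 400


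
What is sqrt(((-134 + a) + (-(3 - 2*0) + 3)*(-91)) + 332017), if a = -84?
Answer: sqrt(331799) ≈ 576.02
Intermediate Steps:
sqrt(((-134 + a) + (-(3 - 2*0) + 3)*(-91)) + 332017) = sqrt(((-134 - 84) + (-(3 - 2*0) + 3)*(-91)) + 332017) = sqrt((-218 + (-(3 + 0) + 3)*(-91)) + 332017) = sqrt((-218 + (-1*3 + 3)*(-91)) + 332017) = sqrt((-218 + (-3 + 3)*(-91)) + 332017) = sqrt((-218 + 0*(-91)) + 332017) = sqrt((-218 + 0) + 332017) = sqrt(-218 + 332017) = sqrt(331799)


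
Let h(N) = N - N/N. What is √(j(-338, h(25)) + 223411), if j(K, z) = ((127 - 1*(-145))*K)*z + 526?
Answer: I*√1982527 ≈ 1408.0*I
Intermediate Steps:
h(N) = -1 + N (h(N) = N - 1*1 = N - 1 = -1 + N)
j(K, z) = 526 + 272*K*z (j(K, z) = ((127 + 145)*K)*z + 526 = (272*K)*z + 526 = 272*K*z + 526 = 526 + 272*K*z)
√(j(-338, h(25)) + 223411) = √((526 + 272*(-338)*(-1 + 25)) + 223411) = √((526 + 272*(-338)*24) + 223411) = √((526 - 2206464) + 223411) = √(-2205938 + 223411) = √(-1982527) = I*√1982527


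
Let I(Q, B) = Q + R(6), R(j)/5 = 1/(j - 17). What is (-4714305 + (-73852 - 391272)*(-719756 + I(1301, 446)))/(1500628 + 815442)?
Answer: 66833232107/463214 ≈ 1.4428e+5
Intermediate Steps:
R(j) = 5/(-17 + j) (R(j) = 5/(j - 17) = 5/(-17 + j))
I(Q, B) = -5/11 + Q (I(Q, B) = Q + 5/(-17 + 6) = Q + 5/(-11) = Q + 5*(-1/11) = Q - 5/11 = -5/11 + Q)
(-4714305 + (-73852 - 391272)*(-719756 + I(1301, 446)))/(1500628 + 815442) = (-4714305 + (-73852 - 391272)*(-719756 + (-5/11 + 1301)))/(1500628 + 815442) = (-4714305 - 465124*(-719756 + 14306/11))/2316070 = (-4714305 - 465124*(-7903010/11))*(1/2316070) = (-4714305 + 334170874840)*(1/2316070) = 334166160535*(1/2316070) = 66833232107/463214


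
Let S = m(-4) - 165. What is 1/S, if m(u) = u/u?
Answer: -1/164 ≈ -0.0060976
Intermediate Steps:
m(u) = 1
S = -164 (S = 1 - 165 = -164)
1/S = 1/(-164) = -1/164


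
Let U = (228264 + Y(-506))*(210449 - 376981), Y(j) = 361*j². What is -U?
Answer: 15430398822320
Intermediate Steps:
U = -15430398822320 (U = (228264 + 361*(-506)²)*(210449 - 376981) = (228264 + 361*256036)*(-166532) = (228264 + 92428996)*(-166532) = 92657260*(-166532) = -15430398822320)
-U = -1*(-15430398822320) = 15430398822320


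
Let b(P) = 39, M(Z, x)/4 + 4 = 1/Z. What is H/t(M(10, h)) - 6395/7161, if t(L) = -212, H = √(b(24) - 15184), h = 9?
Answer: -6395/7161 - I*√15145/212 ≈ -0.89303 - 0.5805*I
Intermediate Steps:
M(Z, x) = -16 + 4/Z
H = I*√15145 (H = √(39 - 15184) = √(-15145) = I*√15145 ≈ 123.07*I)
H/t(M(10, h)) - 6395/7161 = (I*√15145)/(-212) - 6395/7161 = (I*√15145)*(-1/212) - 6395*1/7161 = -I*√15145/212 - 6395/7161 = -6395/7161 - I*√15145/212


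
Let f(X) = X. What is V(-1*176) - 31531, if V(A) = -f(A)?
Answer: -31355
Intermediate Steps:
V(A) = -A
V(-1*176) - 31531 = -(-1)*176 - 31531 = -1*(-176) - 31531 = 176 - 31531 = -31355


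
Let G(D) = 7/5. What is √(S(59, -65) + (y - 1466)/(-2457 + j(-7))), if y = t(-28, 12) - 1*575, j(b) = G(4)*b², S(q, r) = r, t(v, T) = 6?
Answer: I*√9148228810/11942 ≈ 8.0092*I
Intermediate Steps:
G(D) = 7/5 (G(D) = 7*(⅕) = 7/5)
j(b) = 7*b²/5
y = -569 (y = 6 - 1*575 = 6 - 575 = -569)
√(S(59, -65) + (y - 1466)/(-2457 + j(-7))) = √(-65 + (-569 - 1466)/(-2457 + (7/5)*(-7)²)) = √(-65 - 2035/(-2457 + (7/5)*49)) = √(-65 - 2035/(-2457 + 343/5)) = √(-65 - 2035/(-11942/5)) = √(-65 - 2035*(-5/11942)) = √(-65 + 10175/11942) = √(-766055/11942) = I*√9148228810/11942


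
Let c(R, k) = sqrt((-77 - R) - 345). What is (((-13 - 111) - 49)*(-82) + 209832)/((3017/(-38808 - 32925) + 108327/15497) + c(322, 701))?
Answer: 480866248823949988470789/244765422157095564427 - 138415961652508794155409*I*sqrt(186)/244765422157095564427 ≈ 1964.6 - 7712.5*I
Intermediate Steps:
c(R, k) = sqrt(-422 - R)
(((-13 - 111) - 49)*(-82) + 209832)/((3017/(-38808 - 32925) + 108327/15497) + c(322, 701)) = (((-13 - 111) - 49)*(-82) + 209832)/((3017/(-38808 - 32925) + 108327/15497) + sqrt(-422 - 1*322)) = ((-124 - 49)*(-82) + 209832)/((3017/(-71733) + 108327*(1/15497)) + sqrt(-422 - 322)) = (-173*(-82) + 209832)/((3017*(-1/71733) + 108327/15497) + sqrt(-744)) = (14186 + 209832)/((-3017/71733 + 108327/15497) + 2*I*sqrt(186)) = 224018/(7723866242/1111646301 + 2*I*sqrt(186))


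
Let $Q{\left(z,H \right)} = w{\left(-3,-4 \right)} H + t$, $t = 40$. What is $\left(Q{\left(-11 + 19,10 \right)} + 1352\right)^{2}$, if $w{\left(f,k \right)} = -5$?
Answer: $1800964$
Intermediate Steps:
$Q{\left(z,H \right)} = 40 - 5 H$ ($Q{\left(z,H \right)} = - 5 H + 40 = 40 - 5 H$)
$\left(Q{\left(-11 + 19,10 \right)} + 1352\right)^{2} = \left(\left(40 - 50\right) + 1352\right)^{2} = \left(-10 + 1352\right)^{2} = 1342^{2} = 1800964$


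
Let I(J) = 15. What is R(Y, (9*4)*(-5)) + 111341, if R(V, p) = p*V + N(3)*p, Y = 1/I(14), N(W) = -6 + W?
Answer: 111869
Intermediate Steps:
Y = 1/15 ≈ 0.066667
R(V, p) = -3*p + V*p (R(V, p) = p*V + (-6 + 3)*p = V*p - 3*p = -3*p + V*p)
R(Y, (9*4)*(-5)) + 111341 = ((9*4)*(-5))*(-3 + 1/15) + 111341 = (36*(-5))*(-44/15) + 111341 = -180*(-44/15) + 111341 = 528 + 111341 = 111869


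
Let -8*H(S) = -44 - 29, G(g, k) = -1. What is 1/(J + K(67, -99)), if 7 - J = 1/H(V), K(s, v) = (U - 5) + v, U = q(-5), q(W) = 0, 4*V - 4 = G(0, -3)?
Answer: -73/7089 ≈ -0.010298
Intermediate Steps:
V = 3/4 (V = 1 + (1/4)*(-1) = 1 - 1/4 = 3/4 ≈ 0.75000)
U = 0
H(S) = 73/8 (H(S) = -(-44 - 29)/8 = -1/8*(-73) = 73/8)
K(s, v) = -5 + v (K(s, v) = (0 - 5) + v = -5 + v)
J = 503/73 (J = 7 - 1/73/8 = 7 - 1*8/73 = 7 - 8/73 = 503/73 ≈ 6.8904)
1/(J + K(67, -99)) = 1/(503/73 + (-5 - 99)) = 1/(503/73 - 104) = 1/(-7089/73) = -73/7089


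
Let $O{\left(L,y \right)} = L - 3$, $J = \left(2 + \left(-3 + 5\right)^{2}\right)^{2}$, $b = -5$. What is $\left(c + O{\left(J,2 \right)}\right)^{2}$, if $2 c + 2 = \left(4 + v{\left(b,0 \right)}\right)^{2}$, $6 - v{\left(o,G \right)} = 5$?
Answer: $\frac{7921}{4} \approx 1980.3$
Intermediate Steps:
$v{\left(o,G \right)} = 1$ ($v{\left(o,G \right)} = 6 - 5 = 1$)
$J = 36$ ($J = \left(2 + 2^{2}\right)^{2} = \left(2 + 4\right)^{2} = 6^{2} = 36$)
$O{\left(L,y \right)} = -3 + L$
$c = \frac{23}{2}$ ($c = -1 + \frac{\left(4 + 1\right)^{2}}{2} = -1 + \frac{5^{2}}{2} = -1 + \frac{1}{2} \cdot 25 = -1 + \frac{25}{2} = \frac{23}{2} \approx 11.5$)
$\left(c + O{\left(J,2 \right)}\right)^{2} = \left(\frac{23}{2} + \left(-3 + 36\right)\right)^{2} = \left(\frac{23}{2} + 33\right)^{2} = \left(\frac{89}{2}\right)^{2} = \frac{7921}{4}$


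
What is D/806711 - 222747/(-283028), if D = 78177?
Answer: 201818735073/228321800908 ≈ 0.88392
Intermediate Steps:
D/806711 - 222747/(-283028) = 78177/806711 - 222747/(-283028) = 78177*(1/806711) - 222747*(-1/283028) = 78177/806711 + 222747/283028 = 201818735073/228321800908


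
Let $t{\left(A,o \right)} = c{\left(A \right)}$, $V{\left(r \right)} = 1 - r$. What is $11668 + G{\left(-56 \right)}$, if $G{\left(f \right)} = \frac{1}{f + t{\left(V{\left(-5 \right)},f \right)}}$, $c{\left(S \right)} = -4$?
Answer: $\frac{700079}{60} \approx 11668.0$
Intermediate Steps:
$t{\left(A,o \right)} = -4$
$G{\left(f \right)} = \frac{1}{-4 + f}$ ($G{\left(f \right)} = \frac{1}{f - 4} = \frac{1}{-4 + f}$)
$11668 + G{\left(-56 \right)} = 11668 + \frac{1}{-4 - 56} = 11668 + \frac{1}{-60} = 11668 - \frac{1}{60} = \frac{700079}{60}$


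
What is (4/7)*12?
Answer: 48/7 ≈ 6.8571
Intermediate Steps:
(4/7)*12 = 48/7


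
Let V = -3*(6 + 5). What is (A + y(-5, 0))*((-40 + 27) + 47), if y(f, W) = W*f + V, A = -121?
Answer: -5236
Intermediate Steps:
V = -33 (V = -3*11 = -33)
y(f, W) = -33 + W*f (y(f, W) = W*f - 33 = -33 + W*f)
(A + y(-5, 0))*((-40 + 27) + 47) = (-121 + (-33 + 0*(-5)))*((-40 + 27) + 47) = (-121 + (-33 + 0))*(-13 + 47) = (-121 - 33)*34 = -154*34 = -5236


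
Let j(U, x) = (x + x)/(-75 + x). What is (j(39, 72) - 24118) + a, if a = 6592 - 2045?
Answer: -19619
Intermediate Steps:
a = 4547
j(U, x) = 2*x/(-75 + x) (j(U, x) = (2*x)/(-75 + x) = 2*x/(-75 + x))
(j(39, 72) - 24118) + a = (2*72/(-75 + 72) - 24118) + 4547 = (2*72/(-3) - 24118) + 4547 = (2*72*(-1/3) - 24118) + 4547 = (-48 - 24118) + 4547 = -24166 + 4547 = -19619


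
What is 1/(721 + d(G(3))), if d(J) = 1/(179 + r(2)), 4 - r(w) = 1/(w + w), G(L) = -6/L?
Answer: 731/527055 ≈ 0.0013870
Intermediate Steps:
r(w) = 4 - 1/(2*w) (r(w) = 4 - 1/(w + w) = 4 - 1/(2*w))
d(J) = 4/731 (d(J) = 1/(179 + (4 - ½/2)) = 1/(179 + (4 - ½*½)) = 1/(179 + (4 - ¼)) = 1/(179 + 15/4) = 1/(731/4) = 4/731)
1/(721 + d(G(3))) = 1/(721 + 4/731) = 1/(527055/731) = 731/527055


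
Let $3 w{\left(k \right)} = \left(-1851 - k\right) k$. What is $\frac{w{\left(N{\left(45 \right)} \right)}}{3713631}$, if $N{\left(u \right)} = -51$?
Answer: $\frac{10200}{1237877} \approx 0.0082399$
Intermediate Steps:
$w{\left(k \right)} = \frac{k \left(-1851 - k\right)}{3}$ ($w{\left(k \right)} = \frac{\left(-1851 - k\right) k}{3} = \frac{k \left(-1851 - k\right)}{3}$)
$\frac{w{\left(N{\left(45 \right)} \right)}}{3713631} = \frac{\left(- \frac{1}{3}\right) \left(-51\right) \left(1851 - 51\right)}{3713631} = \left(- \frac{1}{3}\right) \left(-51\right) 1800 \cdot \frac{1}{3713631} = 30600 \cdot \frac{1}{3713631} = \frac{10200}{1237877}$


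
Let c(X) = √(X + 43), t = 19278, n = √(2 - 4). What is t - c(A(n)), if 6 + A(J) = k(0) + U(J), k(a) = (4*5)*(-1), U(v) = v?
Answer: 19278 - √(17 + I*√2) ≈ 19274.0 - 0.17135*I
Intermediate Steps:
n = I*√2 (n = √(-2) = I*√2 ≈ 1.4142*I)
k(a) = -20 (k(a) = 20*(-1) = -20)
A(J) = -26 + J (A(J) = -6 + (-20 + J) = -26 + J)
c(X) = √(43 + X)
t - c(A(n)) = 19278 - √(43 + (-26 + I*√2)) = 19278 - √(17 + I*√2)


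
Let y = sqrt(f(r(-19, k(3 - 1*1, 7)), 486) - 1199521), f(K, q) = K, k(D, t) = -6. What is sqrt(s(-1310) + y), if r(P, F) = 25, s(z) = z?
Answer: sqrt(-1310 + 2*I*sqrt(299874)) ≈ 14.098 + 38.843*I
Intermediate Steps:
y = 2*I*sqrt(299874) (y = sqrt(25 - 1199521) = sqrt(-1199496) = 2*I*sqrt(299874) ≈ 1095.2*I)
sqrt(s(-1310) + y) = sqrt(-1310 + 2*I*sqrt(299874))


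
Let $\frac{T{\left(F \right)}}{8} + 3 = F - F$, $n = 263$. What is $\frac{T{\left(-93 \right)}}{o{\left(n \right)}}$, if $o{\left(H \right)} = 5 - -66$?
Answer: $- \frac{24}{71} \approx -0.33803$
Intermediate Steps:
$o{\left(H \right)} = 71$ ($o{\left(H \right)} = 5 + 66 = 71$)
$T{\left(F \right)} = -24$ ($T{\left(F \right)} = -24 + 8 \left(F - F\right) = -24 + 8 \cdot 0 = -24 + 0 = -24$)
$\frac{T{\left(-93 \right)}}{o{\left(n \right)}} = - \frac{24}{71}$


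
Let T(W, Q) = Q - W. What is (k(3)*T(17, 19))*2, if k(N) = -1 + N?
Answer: 8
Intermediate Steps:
(k(3)*T(17, 19))*2 = ((-1 + 3)*(19 - 1*17))*2 = (2*(19 - 17))*2 = (2*2)*2 = 4*2 = 8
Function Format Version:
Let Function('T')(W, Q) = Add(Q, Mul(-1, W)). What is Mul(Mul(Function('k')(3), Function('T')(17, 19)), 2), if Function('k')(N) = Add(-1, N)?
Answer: 8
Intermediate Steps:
Mul(Mul(Function('k')(3), Function('T')(17, 19)), 2) = Mul(Mul(Add(-1, 3), Add(19, Mul(-1, 17))), 2) = Mul(Mul(2, Add(19, -17)), 2) = Mul(Mul(2, 2), 2) = Mul(4, 2) = 8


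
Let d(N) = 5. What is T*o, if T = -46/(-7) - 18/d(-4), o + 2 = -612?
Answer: -63856/35 ≈ -1824.5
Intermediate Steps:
o = -614 (o = -2 - 612 = -614)
T = 104/35 (T = -46/(-7) - 18/5 = -46*(-1/7) - 18*1/5 = 46/7 - 18/5 = 104/35 ≈ 2.9714)
T*o = (104/35)*(-614) = -63856/35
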